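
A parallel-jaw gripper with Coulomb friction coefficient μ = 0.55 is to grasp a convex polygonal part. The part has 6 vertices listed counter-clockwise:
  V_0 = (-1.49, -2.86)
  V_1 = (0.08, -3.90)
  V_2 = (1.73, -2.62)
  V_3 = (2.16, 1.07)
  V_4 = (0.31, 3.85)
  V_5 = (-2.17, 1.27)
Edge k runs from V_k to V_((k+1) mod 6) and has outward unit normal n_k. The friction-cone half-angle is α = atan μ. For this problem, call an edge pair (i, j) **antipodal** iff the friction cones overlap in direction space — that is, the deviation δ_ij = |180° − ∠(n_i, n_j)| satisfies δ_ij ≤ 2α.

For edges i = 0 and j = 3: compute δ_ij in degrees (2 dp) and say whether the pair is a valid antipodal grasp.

δ = 22.84°, valid

α = atan 0.55 = 28.81°;  2α = 57.62°
edge 0: e_0 = (+1.57, -1.04);  n_0 = (-0.5522, -0.8337)
edge 3: e_3 = (-1.85, +2.78);  n_3 = (+0.8325, +0.5540)
∠(n_0, n_3) = 157.16°
δ = |180° − 157.16°| = 22.84°
22.84° ≤ 2α = 57.62°  →  valid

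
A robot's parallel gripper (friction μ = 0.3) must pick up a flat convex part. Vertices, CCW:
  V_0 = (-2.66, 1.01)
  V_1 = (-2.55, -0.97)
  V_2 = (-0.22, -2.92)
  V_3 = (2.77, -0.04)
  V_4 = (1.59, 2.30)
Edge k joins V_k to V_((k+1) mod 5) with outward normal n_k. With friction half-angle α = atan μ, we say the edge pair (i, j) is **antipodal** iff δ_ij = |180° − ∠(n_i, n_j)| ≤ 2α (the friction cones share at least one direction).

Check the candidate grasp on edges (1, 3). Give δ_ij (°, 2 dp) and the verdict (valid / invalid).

α = atan 0.3 = 16.70°;  2α = 33.40°
edge 1: e_1 = (+2.33, -1.95);  n_1 = (-0.6418, -0.7669)
edge 3: e_3 = (-1.18, +2.34);  n_3 = (+0.8929, +0.4503)
∠(n_1, n_3) = 156.69°
δ = |180° − 156.69°| = 23.31°
23.31° ≤ 2α = 33.40°  →  valid

δ = 23.31°, valid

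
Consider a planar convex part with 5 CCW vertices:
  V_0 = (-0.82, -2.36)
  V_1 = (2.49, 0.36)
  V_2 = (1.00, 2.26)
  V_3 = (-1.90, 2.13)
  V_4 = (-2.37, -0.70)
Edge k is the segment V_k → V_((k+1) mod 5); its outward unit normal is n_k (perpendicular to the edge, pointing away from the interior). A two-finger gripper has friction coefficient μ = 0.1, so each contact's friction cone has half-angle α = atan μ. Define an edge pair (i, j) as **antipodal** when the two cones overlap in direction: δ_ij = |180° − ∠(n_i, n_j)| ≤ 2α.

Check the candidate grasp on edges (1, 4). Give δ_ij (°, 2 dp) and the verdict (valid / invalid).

δ = 4.93°, valid

α = atan 0.1 = 5.71°;  2α = 11.42°
edge 1: e_1 = (-1.49, +1.90);  n_1 = (+0.7869, +0.6171)
edge 4: e_4 = (+1.55, -1.66);  n_4 = (-0.7309, -0.6825)
∠(n_1, n_4) = 175.07°
δ = |180° − 175.07°| = 4.93°
4.93° ≤ 2α = 11.42°  →  valid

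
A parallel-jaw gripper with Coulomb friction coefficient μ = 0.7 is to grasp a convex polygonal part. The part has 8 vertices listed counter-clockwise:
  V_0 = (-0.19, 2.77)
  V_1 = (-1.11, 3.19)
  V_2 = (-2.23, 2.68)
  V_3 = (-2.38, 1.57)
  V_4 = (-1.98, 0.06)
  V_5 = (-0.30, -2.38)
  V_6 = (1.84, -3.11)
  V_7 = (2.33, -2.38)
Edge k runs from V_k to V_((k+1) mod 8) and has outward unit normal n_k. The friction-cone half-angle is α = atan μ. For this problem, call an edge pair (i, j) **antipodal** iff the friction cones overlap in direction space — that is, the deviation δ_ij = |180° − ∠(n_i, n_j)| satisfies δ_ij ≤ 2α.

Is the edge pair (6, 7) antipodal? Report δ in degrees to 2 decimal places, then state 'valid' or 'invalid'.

δ = 120.06°, invalid

α = atan 0.7 = 34.99°;  2α = 69.98°
edge 6: e_6 = (+0.49, +0.73);  n_6 = (+0.8303, -0.5573)
edge 7: e_7 = (-2.52, +5.15);  n_7 = (+0.8982, +0.4395)
∠(n_6, n_7) = 59.94°
δ = |180° − 59.94°| = 120.06°
120.06° > 2α = 69.98°  →  invalid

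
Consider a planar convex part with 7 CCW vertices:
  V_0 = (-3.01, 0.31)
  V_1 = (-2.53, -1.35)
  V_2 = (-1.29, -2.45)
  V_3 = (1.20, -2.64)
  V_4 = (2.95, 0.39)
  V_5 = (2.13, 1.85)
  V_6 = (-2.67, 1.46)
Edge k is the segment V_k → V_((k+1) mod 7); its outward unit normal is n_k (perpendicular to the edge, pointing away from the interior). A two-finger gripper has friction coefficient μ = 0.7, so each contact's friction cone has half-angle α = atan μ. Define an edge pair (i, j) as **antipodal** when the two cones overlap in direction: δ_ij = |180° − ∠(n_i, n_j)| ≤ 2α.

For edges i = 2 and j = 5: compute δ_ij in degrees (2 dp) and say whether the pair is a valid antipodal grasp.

α = atan 0.7 = 34.99°;  2α = 69.98°
edge 2: e_2 = (+2.49, -0.19);  n_2 = (-0.0761, -0.9971)
edge 5: e_5 = (-4.80, -0.39);  n_5 = (-0.0810, +0.9967)
∠(n_2, n_5) = 170.99°
δ = |180° − 170.99°| = 9.01°
9.01° ≤ 2α = 69.98°  →  valid

δ = 9.01°, valid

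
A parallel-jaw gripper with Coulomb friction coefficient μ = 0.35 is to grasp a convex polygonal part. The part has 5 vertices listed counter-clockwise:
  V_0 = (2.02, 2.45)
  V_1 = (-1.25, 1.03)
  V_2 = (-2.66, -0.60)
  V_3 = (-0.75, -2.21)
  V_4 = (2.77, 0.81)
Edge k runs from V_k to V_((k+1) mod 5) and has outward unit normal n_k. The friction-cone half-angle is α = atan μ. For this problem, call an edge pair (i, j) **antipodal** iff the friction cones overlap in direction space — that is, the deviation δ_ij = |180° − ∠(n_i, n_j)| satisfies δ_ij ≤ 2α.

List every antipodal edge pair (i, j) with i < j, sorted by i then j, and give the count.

α = atan 0.35 = 19.29°;  2α = 38.58°
n_0 = (-0.3983, +0.9172)
n_1 = (-0.7563, +0.6542)
n_2 = (-0.6445, -0.7646)
n_3 = (+0.6511, -0.7590)
n_4 = (+0.9094, +0.4159)
  (0,1): δ = 154.33°  ·
  (0,2): δ = 63.60°  ·
  (0,3): δ = 17.16°  ✓
  (0,4): δ = 91.10°  ·
  (1,2): δ = 89.27°  ·
  (1,3): δ = 8.51°  ✓
  (1,4): δ = 65.44°  ·
  (2,3): δ = 99.24°  ·
  (2,4): δ = 25.30°  ✓
  (3,4): δ = 106.05°  ·
antipodal pairs: 3

count = 3; pairs: (0,3), (1,3), (2,4)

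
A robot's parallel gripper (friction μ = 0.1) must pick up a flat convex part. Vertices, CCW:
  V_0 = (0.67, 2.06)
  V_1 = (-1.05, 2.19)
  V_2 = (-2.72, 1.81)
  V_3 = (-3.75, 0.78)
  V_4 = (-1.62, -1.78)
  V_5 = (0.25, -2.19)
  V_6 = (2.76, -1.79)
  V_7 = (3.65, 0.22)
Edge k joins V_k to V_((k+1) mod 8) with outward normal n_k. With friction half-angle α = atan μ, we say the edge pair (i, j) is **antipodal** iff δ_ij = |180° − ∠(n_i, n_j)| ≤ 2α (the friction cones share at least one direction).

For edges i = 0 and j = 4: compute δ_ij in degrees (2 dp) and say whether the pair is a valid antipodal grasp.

α = atan 0.1 = 5.71°;  2α = 11.42°
edge 0: e_0 = (-1.72, +0.13);  n_0 = (+0.0754, +0.9972)
edge 4: e_4 = (+1.87, -0.41);  n_4 = (-0.2142, -0.9768)
∠(n_0, n_4) = 171.96°
δ = |180° − 171.96°| = 8.04°
8.04° ≤ 2α = 11.42°  →  valid

δ = 8.04°, valid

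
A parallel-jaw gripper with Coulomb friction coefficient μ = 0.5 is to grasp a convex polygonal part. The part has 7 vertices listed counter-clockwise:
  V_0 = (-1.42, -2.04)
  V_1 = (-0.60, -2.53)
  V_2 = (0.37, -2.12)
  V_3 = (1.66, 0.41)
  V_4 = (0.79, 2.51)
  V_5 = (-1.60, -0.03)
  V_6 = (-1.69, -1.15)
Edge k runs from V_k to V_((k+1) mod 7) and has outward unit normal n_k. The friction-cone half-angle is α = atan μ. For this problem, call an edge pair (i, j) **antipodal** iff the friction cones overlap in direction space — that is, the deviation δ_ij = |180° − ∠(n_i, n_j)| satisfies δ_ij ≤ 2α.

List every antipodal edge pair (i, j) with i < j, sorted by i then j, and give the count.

count = 7; pairs: (0,3), (1,4), (2,4), (2,5), (2,6), (3,5), (3,6)

α = atan 0.5 = 26.57°;  2α = 53.13°
n_0 = (-0.5130, -0.8584)
n_1 = (+0.3893, -0.9211)
n_2 = (+0.8909, -0.4542)
n_3 = (+0.9239, +0.3827)
n_4 = (-0.7283, +0.6853)
n_5 = (-0.9968, +0.0801)
n_6 = (-0.9569, -0.2903)
  (0,1): δ = 126.23°  ·
  (0,2): δ = 86.16°  ·
  (0,3): δ = 36.64°  ✓
  (0,4): δ = 77.60°  ·
  (0,5): δ = 116.27°  ·
  (0,6): δ = 137.74°  ·
  (1,2): δ = 139.93°  ·
  (1,3): δ = 90.41°  ·
  (1,4): δ = 23.83°  ✓
  (1,5): δ = 62.49°  ·
  (1,6): δ = 83.96°  ·
  (2,3): δ = 130.48°  ·
  (2,4): δ = 16.24°  ✓
  (2,5): δ = 22.42°  ✓
  (2,6): δ = 43.89°  ✓
  (3,4): δ = 65.76°  ·
  (3,5): δ = 27.10°  ✓
  (3,6): δ = 5.63°  ✓
  (4,5): δ = 141.34°  ·
  (4,6): δ = 119.87°  ·
  (5,6): δ = 158.53°  ·
antipodal pairs: 7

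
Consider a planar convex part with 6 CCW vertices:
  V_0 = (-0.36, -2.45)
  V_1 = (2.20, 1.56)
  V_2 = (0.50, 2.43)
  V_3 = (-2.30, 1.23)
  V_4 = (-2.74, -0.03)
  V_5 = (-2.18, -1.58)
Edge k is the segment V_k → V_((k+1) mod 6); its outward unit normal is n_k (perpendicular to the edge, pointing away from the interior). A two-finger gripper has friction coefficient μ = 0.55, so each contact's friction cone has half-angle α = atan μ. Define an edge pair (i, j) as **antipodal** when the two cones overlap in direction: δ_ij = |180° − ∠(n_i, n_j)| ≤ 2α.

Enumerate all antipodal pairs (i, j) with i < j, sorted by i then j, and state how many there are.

count = 6; pairs: (0,2), (0,3), (0,4), (1,4), (1,5), (2,5)

α = atan 0.55 = 28.81°;  2α = 57.62°
n_0 = (+0.8429, -0.5381)
n_1 = (+0.4556, +0.8902)
n_2 = (-0.3939, +0.9191)
n_3 = (-0.9441, +0.3297)
n_4 = (-0.9405, -0.3398)
n_5 = (-0.4313, -0.9022)
  (0,1): δ = 84.55°  ·
  (0,2): δ = 34.25°  ✓
  (0,3): δ = 13.30°  ✓
  (0,4): δ = 52.42°  ✓
  (0,5): δ = 97.01°  ·
  (1,2): δ = 129.70°  ·
  (1,3): δ = 82.15°  ·
  (1,4): δ = 43.03°  ✓
  (1,5): δ = 1.55°  ✓
  (2,3): δ = 132.45°  ·
  (2,4): δ = 93.33°  ·
  (2,5): δ = 48.75°  ✓
  (3,4): δ = 140.89°  ·
  (3,5): δ = 96.30°  ·
  (4,5): δ = 135.41°  ·
antipodal pairs: 6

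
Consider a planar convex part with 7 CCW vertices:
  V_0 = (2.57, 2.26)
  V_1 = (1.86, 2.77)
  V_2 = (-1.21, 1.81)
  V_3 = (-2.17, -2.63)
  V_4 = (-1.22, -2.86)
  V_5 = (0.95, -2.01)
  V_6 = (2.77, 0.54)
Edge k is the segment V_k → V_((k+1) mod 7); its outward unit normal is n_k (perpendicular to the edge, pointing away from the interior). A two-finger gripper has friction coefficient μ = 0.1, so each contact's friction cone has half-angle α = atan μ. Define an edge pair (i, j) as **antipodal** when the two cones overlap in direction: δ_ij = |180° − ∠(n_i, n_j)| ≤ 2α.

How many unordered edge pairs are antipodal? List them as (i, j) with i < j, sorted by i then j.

count = 1; pairs: (1,4)

α = atan 0.1 = 5.71°;  2α = 11.42°
n_0 = (+0.5834, +0.8122)
n_1 = (-0.2985, +0.9544)
n_2 = (-0.9774, +0.2113)
n_3 = (-0.2353, -0.9719)
n_4 = (+0.3647, -0.9311)
n_5 = (+0.8139, -0.5809)
n_6 = (+0.9933, +0.1155)
  (0,1): δ = 126.95°  ·
  (0,2): δ = 66.51°  ·
  (0,3): δ = 22.08°  ·
  (0,4): δ = 57.08°  ·
  (0,5): δ = 90.17°  ·
  (0,6): δ = 132.32°  ·
  (1,2): δ = 119.57°  ·
  (1,3): δ = 30.97°  ·
  (1,4): δ = 4.03°  ✓
  (1,5): δ = 37.12°  ·
  (1,6): δ = 79.27°  ·
  (2,3): δ = 91.41°  ·
  (2,4): δ = 56.41°  ·
  (2,5): δ = 23.32°  ·
  (2,6): δ = 18.83°  ·
  (3,4): δ = 145.00°  ·
  (3,5): δ = 111.91°  ·
  (3,6): δ = 69.76°  ·
  (4,5): δ = 146.91°  ·
  (4,6): δ = 104.76°  ·
  (5,6): δ = 137.85°  ·
antipodal pairs: 1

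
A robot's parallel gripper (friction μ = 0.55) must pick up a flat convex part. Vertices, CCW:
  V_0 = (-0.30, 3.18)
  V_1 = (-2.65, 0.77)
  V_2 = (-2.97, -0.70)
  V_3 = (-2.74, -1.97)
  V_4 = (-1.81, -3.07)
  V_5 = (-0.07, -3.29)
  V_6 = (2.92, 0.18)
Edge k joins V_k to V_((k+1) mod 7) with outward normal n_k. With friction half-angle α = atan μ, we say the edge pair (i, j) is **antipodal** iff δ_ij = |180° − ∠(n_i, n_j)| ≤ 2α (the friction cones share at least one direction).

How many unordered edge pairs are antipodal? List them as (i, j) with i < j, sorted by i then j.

α = atan 0.55 = 28.81°;  2α = 57.62°
n_0 = (-0.7160, +0.6981)
n_1 = (-0.9771, +0.2127)
n_2 = (-0.9840, -0.1782)
n_3 = (-0.7636, -0.6456)
n_4 = (-0.1254, -0.9921)
n_5 = (+0.7576, -0.6528)
n_6 = (+0.6817, +0.7317)
  (0,1): δ = 148.00°  ·
  (0,2): δ = 125.46°  ·
  (0,3): δ = 95.51°  ·
  (0,4): δ = 52.93°  ✓
  (0,5): δ = 3.53°  ✓
  (0,6): δ = 91.30°  ·
  (1,2): δ = 157.45°  ·
  (1,3): δ = 127.51°  ·
  (1,4): δ = 84.93°  ·
  (1,5): δ = 28.47°  ✓
  (1,6): δ = 59.31°  ·
  (2,3): δ = 150.05°  ·
  (2,4): δ = 107.47°  ·
  (2,5): δ = 51.02°  ✓
  (2,6): δ = 36.76°  ✓
  (3,4): δ = 137.42°  ·
  (3,5): δ = 80.96°  ·
  (3,6): δ = 6.81°  ✓
  (4,5): δ = 123.54°  ·
  (4,6): δ = 35.77°  ✓
  (5,6): δ = 92.22°  ·
antipodal pairs: 7

count = 7; pairs: (0,4), (0,5), (1,5), (2,5), (2,6), (3,6), (4,6)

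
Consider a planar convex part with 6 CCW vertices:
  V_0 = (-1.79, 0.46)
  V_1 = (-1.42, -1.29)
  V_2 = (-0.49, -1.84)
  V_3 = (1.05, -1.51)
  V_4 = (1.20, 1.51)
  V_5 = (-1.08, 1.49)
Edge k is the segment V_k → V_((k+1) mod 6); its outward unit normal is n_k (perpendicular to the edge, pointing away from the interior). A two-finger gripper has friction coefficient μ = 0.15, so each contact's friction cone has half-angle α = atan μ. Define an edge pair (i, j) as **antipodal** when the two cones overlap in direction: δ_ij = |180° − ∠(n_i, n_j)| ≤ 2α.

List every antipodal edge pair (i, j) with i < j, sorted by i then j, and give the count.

α = atan 0.15 = 8.53°;  2α = 17.06°
n_0 = (-0.9784, -0.2069)
n_1 = (-0.5090, -0.8607)
n_2 = (+0.2095, -0.9778)
n_3 = (+0.9988, -0.0496)
n_4 = (-0.0088, +1.0000)
n_5 = (-0.8233, +0.5675)
  (0,1): δ = 132.54°  ·
  (0,2): δ = 89.84°  ·
  (0,3): δ = 14.78°  ✓
  (0,4): δ = 78.56°  ·
  (0,5): δ = 133.48°  ·
  (1,2): δ = 137.31°  ·
  (1,3): δ = 62.24°  ·
  (1,4): δ = 31.10°  ·
  (1,5): δ = 86.02°  ·
  (2,3): δ = 104.94°  ·
  (2,4): δ = 11.59°  ✓
  (2,5): δ = 43.33°  ·
  (3,4): δ = 86.65°  ·
  (3,5): δ = 31.74°  ·
  (4,5): δ = 125.08°  ·
antipodal pairs: 2

count = 2; pairs: (0,3), (2,4)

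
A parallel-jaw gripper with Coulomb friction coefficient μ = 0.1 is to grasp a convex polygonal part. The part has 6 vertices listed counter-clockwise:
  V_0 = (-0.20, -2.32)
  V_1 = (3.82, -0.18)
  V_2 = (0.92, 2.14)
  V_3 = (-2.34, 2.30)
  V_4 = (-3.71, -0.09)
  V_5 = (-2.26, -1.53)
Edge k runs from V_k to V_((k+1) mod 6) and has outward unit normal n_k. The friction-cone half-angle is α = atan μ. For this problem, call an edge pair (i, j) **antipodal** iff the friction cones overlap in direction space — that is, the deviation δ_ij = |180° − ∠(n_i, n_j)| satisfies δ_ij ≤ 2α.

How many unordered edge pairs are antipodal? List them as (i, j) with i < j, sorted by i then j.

count = 1; pairs: (1,4)

α = atan 0.1 = 5.71°;  2α = 11.42°
n_0 = (+0.4699, -0.8827)
n_1 = (+0.6247, +0.7809)
n_2 = (+0.0490, +0.9988)
n_3 = (-0.8676, +0.4973)
n_4 = (-0.7047, -0.7095)
n_5 = (-0.3581, -0.9337)
  (0,1): δ = 66.69°  ·
  (0,2): δ = 30.84°  ·
  (0,3): δ = 32.15°  ·
  (0,4): δ = 107.17°  ·
  (0,5): δ = 130.99°  ·
  (1,2): δ = 144.15°  ·
  (1,3): δ = 81.16°  ·
  (1,4): δ = 6.14°  ✓
  (1,5): δ = 17.68°  ·
  (2,3): δ = 117.01°  ·
  (2,4): δ = 41.99°  ·
  (2,5): δ = 18.17°  ·
  (3,4): δ = 104.98°  ·
  (3,5): δ = 81.16°  ·
  (4,5): δ = 156.18°  ·
antipodal pairs: 1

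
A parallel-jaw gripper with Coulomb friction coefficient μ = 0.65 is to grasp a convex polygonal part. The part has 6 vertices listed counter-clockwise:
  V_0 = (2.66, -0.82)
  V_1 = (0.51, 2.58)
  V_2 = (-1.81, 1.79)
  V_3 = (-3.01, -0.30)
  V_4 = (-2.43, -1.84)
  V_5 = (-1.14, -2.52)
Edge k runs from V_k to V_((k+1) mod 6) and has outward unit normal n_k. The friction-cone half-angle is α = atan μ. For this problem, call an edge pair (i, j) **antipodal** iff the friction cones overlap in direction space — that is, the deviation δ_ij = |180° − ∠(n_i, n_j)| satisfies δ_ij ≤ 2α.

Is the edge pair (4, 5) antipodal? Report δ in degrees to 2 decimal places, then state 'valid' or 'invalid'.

δ = 128.10°, invalid

α = atan 0.65 = 33.02°;  2α = 66.05°
edge 4: e_4 = (+1.29, -0.68);  n_4 = (-0.4663, -0.8846)
edge 5: e_5 = (+3.80, +1.70);  n_5 = (+0.4084, -0.9128)
∠(n_4, n_5) = 51.90°
δ = |180° − 51.90°| = 128.10°
128.10° > 2α = 66.05°  →  invalid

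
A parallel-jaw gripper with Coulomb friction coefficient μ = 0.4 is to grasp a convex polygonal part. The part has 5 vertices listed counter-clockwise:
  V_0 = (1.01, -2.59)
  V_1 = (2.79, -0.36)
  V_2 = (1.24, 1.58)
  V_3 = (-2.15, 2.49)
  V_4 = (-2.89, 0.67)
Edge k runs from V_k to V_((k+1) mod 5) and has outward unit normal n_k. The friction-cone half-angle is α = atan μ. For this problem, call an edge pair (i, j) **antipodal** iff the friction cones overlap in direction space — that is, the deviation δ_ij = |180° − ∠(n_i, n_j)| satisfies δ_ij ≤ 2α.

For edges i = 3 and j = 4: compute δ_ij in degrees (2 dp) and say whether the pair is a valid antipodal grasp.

α = atan 0.4 = 21.80°;  2α = 43.60°
edge 3: e_3 = (-0.74, -1.82);  n_3 = (-0.9264, +0.3767)
edge 4: e_4 = (+3.90, -3.26);  n_4 = (-0.6413, -0.7673)
∠(n_3, n_4) = 72.23°
δ = |180° − 72.23°| = 107.77°
107.77° > 2α = 43.60°  →  invalid

δ = 107.77°, invalid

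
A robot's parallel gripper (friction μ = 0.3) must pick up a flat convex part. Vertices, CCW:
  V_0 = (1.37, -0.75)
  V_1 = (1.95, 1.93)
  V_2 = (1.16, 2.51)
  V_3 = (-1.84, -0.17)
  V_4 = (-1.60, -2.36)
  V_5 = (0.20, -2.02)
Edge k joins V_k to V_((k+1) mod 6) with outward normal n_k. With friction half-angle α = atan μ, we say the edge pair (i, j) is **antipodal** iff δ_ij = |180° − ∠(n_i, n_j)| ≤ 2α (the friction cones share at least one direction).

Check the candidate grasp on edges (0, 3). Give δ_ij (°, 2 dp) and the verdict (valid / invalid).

α = atan 0.3 = 16.70°;  2α = 33.40°
edge 0: e_0 = (+0.58, +2.68);  n_0 = (+0.9774, -0.2115)
edge 3: e_3 = (+0.24, -2.19);  n_3 = (-0.9940, -0.1089)
∠(n_0, n_3) = 161.53°
δ = |180° − 161.53°| = 18.47°
18.47° ≤ 2α = 33.40°  →  valid

δ = 18.47°, valid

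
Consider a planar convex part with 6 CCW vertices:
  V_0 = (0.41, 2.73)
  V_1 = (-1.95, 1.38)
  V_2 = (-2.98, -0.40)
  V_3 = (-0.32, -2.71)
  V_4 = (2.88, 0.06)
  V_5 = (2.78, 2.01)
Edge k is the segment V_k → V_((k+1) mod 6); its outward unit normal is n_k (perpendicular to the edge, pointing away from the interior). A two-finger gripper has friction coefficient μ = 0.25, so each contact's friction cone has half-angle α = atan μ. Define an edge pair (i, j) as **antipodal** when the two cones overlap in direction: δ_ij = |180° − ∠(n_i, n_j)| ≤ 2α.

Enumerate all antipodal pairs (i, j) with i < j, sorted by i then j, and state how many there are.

α = atan 0.25 = 14.04°;  2α = 28.07°
n_0 = (-0.4965, +0.8680)
n_1 = (-0.8655, +0.5008)
n_2 = (-0.6557, -0.7550)
n_3 = (+0.6545, -0.7561)
n_4 = (+0.9987, +0.0512)
n_5 = (+0.2907, +0.9568)
  (0,1): δ = 149.83°  ·
  (0,2): δ = 70.74°  ·
  (0,3): δ = 11.11°  ✓
  (0,4): δ = 63.16°  ·
  (0,5): δ = 133.33°  ·
  (1,2): δ = 100.92°  ·
  (1,3): δ = 19.06°  ✓
  (1,4): δ = 32.99°  ·
  (1,5): δ = 103.16°  ·
  (2,3): δ = 98.15°  ·
  (2,4): δ = 46.09°  ·
  (2,5): δ = 24.07°  ✓
  (3,4): δ = 127.94°  ·
  (3,5): δ = 57.78°  ·
  (4,5): δ = 109.83°  ·
antipodal pairs: 3

count = 3; pairs: (0,3), (1,3), (2,5)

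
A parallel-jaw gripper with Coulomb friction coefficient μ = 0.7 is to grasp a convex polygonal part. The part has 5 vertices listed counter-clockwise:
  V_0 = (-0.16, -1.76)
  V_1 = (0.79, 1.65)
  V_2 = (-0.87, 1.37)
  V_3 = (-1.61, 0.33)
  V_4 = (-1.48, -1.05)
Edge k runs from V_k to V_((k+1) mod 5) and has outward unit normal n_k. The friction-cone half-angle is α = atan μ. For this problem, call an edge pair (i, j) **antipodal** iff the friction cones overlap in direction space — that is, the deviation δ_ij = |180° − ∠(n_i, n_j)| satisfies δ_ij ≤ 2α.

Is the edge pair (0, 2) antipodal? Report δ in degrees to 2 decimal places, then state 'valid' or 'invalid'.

α = atan 0.7 = 34.99°;  2α = 69.98°
edge 0: e_0 = (+0.95, +3.41);  n_0 = (+0.9633, -0.2684)
edge 2: e_2 = (-0.74, -1.04);  n_2 = (-0.8148, +0.5798)
∠(n_0, n_2) = 160.13°
δ = |180° − 160.13°| = 19.87°
19.87° ≤ 2α = 69.98°  →  valid

δ = 19.87°, valid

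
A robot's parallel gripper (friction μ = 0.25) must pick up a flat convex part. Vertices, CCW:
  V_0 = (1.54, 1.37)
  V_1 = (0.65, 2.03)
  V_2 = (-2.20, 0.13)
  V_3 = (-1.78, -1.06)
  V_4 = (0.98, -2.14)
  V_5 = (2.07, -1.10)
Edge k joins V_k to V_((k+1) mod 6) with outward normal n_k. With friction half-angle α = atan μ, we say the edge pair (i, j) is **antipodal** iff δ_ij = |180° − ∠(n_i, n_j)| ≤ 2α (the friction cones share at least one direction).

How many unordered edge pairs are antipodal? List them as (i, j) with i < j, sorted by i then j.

α = atan 0.25 = 14.04°;  2α = 28.07°
n_0 = (+0.5957, +0.8032)
n_1 = (-0.5547, +0.8321)
n_2 = (-0.9430, -0.3328)
n_3 = (-0.3644, -0.9312)
n_4 = (+0.6903, -0.7235)
n_5 = (+0.9777, +0.2098)
  (0,1): δ = 109.75°  ·
  (0,2): δ = 34.00°  ·
  (0,3): δ = 15.19°  ✓
  (0,4): δ = 80.21°  ·
  (0,5): δ = 138.67°  ·
  (1,2): δ = 104.25°  ·
  (1,3): δ = 55.06°  ·
  (1,4): δ = 9.97°  ✓
  (1,5): δ = 68.42°  ·
  (2,3): δ = 130.81°  ·
  (2,4): δ = 65.78°  ·
  (2,5): δ = 7.33°  ✓
  (3,4): δ = 114.97°  ·
  (3,5): δ = 56.52°  ·
  (4,5): δ = 121.54°  ·
antipodal pairs: 3

count = 3; pairs: (0,3), (1,4), (2,5)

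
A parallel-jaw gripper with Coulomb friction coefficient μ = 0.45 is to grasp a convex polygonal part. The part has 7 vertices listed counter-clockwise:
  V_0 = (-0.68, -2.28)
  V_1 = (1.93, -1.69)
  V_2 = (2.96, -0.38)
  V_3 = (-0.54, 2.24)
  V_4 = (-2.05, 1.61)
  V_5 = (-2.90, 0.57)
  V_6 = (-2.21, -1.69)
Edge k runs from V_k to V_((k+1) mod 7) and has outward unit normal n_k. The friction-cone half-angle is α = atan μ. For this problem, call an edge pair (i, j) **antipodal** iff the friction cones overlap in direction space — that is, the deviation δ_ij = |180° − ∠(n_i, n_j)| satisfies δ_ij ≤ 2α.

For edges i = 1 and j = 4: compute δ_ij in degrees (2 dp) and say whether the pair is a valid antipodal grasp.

δ = 1.08°, valid

α = atan 0.45 = 24.23°;  2α = 48.46°
edge 1: e_1 = (+1.03, +1.31);  n_1 = (+0.7861, -0.6181)
edge 4: e_4 = (-0.85, -1.04);  n_4 = (-0.7743, +0.6328)
∠(n_1, n_4) = 178.92°
δ = |180° − 178.92°| = 1.08°
1.08° ≤ 2α = 48.46°  →  valid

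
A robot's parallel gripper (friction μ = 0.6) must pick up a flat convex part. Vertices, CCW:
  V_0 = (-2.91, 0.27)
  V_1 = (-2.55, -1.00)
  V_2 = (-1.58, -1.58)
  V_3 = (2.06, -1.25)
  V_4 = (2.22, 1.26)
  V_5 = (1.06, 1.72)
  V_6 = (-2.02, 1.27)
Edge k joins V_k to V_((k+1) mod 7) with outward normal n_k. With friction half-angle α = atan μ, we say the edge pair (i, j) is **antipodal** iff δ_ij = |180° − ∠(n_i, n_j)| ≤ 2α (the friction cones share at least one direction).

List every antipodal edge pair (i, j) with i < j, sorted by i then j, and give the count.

count = 8; pairs: (0,3), (0,4), (1,4), (1,5), (2,4), (2,5), (2,6), (3,6)

α = atan 0.6 = 30.96°;  2α = 61.93°
n_0 = (-0.9621, -0.2727)
n_1 = (-0.5132, -0.8583)
n_2 = (+0.0903, -0.9959)
n_3 = (+0.9980, -0.0636)
n_4 = (+0.3686, +0.9296)
n_5 = (-0.1446, +0.9895)
n_6 = (-0.7470, +0.6648)
  (0,1): δ = 136.70°  ·
  (0,2): δ = 100.65°  ·
  (0,3): δ = 19.47°  ✓
  (0,4): δ = 52.54°  ✓
  (0,5): δ = 82.49°  ·
  (0,6): δ = 122.50°  ·
  (1,2): δ = 143.94°  ·
  (1,3): δ = 62.77°  ·
  (1,4): δ = 9.25°  ✓
  (1,5): δ = 39.19°  ✓
  (1,6): δ = 79.21°  ·
  (2,3): δ = 98.83°  ·
  (2,4): δ = 26.81°  ✓
  (2,5): δ = 3.13°  ✓
  (2,6): δ = 43.15°  ✓
  (3,4): δ = 107.98°  ·
  (3,5): δ = 78.04°  ·
  (3,6): δ = 38.02°  ✓
  (4,5): δ = 150.06°  ·
  (4,6): δ = 110.04°  ·
  (5,6): δ = 139.98°  ·
antipodal pairs: 8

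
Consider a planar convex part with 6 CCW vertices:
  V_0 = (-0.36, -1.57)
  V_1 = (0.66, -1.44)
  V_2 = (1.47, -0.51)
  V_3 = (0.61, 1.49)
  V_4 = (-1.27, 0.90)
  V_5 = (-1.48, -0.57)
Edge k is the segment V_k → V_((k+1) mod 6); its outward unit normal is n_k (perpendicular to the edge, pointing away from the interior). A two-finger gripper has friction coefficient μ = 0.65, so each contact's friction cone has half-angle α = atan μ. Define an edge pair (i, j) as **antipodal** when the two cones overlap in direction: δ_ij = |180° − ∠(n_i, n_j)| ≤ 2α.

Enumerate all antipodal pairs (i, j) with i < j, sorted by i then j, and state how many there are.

count = 6; pairs: (0,3), (1,3), (1,4), (2,4), (2,5), (3,5)

α = atan 0.65 = 33.02°;  2α = 66.05°
n_0 = (+0.1264, -0.9920)
n_1 = (+0.7541, -0.6568)
n_2 = (+0.9187, +0.3950)
n_3 = (-0.2994, +0.9541)
n_4 = (-0.9899, +0.1414)
n_5 = (-0.6660, -0.7459)
  (0,1): δ = 138.32°  ·
  (0,2): δ = 74.00°  ·
  (0,3): δ = 10.16°  ✓
  (0,4): δ = 74.61°  ·
  (0,5): δ = 130.98°  ·
  (1,2): δ = 115.68°  ·
  (1,3): δ = 31.52°  ✓
  (1,4): δ = 32.92°  ✓
  (1,5): δ = 89.29°  ·
  (2,3): δ = 95.84°  ·
  (2,4): δ = 31.40°  ✓
  (2,5): δ = 24.97°  ✓
  (3,4): δ = 115.55°  ·
  (3,5): δ = 59.18°  ✓
  (4,5): δ = 123.63°  ·
antipodal pairs: 6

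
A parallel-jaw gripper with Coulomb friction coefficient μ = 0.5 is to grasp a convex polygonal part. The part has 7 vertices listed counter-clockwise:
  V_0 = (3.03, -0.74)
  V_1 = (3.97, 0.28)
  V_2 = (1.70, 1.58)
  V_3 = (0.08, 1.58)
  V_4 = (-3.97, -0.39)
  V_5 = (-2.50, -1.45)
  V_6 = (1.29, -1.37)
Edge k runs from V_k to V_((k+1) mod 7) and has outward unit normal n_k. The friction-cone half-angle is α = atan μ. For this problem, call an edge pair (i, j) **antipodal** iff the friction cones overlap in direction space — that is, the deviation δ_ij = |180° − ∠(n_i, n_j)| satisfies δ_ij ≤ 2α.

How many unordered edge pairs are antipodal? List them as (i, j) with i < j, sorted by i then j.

count = 10; pairs: (0,2), (0,3), (1,4), (1,5), (1,6), (2,4), (2,5), (2,6), (3,5), (3,6)

α = atan 0.5 = 26.57°;  2α = 53.13°
n_0 = (+0.7354, -0.6777)
n_1 = (+0.4970, +0.8678)
n_2 = (+0.0000, +1.0000)
n_3 = (-0.4374, +0.8993)
n_4 = (-0.5849, -0.8111)
n_5 = (+0.0211, -0.9998)
n_6 = (+0.3404, -0.9403)
  (0,1): δ = 77.14°  ·
  (0,2): δ = 47.34°  ✓
  (0,3): δ = 21.40°  ✓
  (0,4): δ = 96.87°  ·
  (0,5): δ = 133.87°  ·
  (0,6): δ = 152.57°  ·
  (1,2): δ = 150.20°  ·
  (1,3): δ = 124.26°  ·
  (1,4): δ = 6.00°  ✓
  (1,5): δ = 31.01°  ✓
  (1,6): δ = 49.70°  ✓
  (2,3): δ = 154.06°  ·
  (2,4): δ = 35.79°  ✓
  (2,5): δ = 1.21°  ✓
  (2,6): δ = 19.90°  ✓
  (3,4): δ = 61.73°  ·
  (3,5): δ = 24.73°  ✓
  (3,6): δ = 6.04°  ✓
  (4,5): δ = 143.00°  ·
  (4,6): δ = 124.30°  ·
  (5,6): δ = 161.31°  ·
antipodal pairs: 10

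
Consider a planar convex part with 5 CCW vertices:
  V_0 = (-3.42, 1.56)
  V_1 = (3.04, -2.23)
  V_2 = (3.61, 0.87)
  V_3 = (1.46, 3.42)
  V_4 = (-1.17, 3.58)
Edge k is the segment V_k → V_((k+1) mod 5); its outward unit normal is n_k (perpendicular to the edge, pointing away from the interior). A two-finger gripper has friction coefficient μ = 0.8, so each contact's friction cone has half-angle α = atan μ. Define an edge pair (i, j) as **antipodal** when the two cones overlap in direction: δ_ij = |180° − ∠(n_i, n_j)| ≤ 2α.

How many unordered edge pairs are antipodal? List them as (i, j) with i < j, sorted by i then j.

α = atan 0.8 = 38.66°;  2α = 77.32°
n_0 = (-0.5060, -0.8625)
n_1 = (+0.9835, -0.1808)
n_2 = (+0.7645, +0.6446)
n_3 = (+0.0607, +0.9982)
n_4 = (-0.6681, +0.7441)
  (0,1): δ = 70.02°  ✓
  (0,2): δ = 19.46°  ✓
  (0,3): δ = 26.92°  ✓
  (0,4): δ = 72.32°  ✓
  (1,2): δ = 129.45°  ·
  (1,3): δ = 83.06°  ·
  (1,4): δ = 37.66°  ✓
  (2,3): δ = 133.62°  ·
  (2,4): δ = 88.22°  ·
  (3,4): δ = 134.60°  ·
antipodal pairs: 5

count = 5; pairs: (0,1), (0,2), (0,3), (0,4), (1,4)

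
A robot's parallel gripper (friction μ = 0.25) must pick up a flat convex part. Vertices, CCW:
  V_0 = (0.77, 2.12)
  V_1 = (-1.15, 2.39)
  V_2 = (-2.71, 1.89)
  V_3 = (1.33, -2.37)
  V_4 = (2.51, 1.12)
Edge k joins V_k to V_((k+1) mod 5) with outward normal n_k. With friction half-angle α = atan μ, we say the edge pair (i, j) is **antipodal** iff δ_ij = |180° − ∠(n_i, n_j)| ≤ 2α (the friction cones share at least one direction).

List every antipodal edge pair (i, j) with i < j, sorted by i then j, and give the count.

α = atan 0.25 = 14.04°;  2α = 28.07°
n_0 = (+0.1393, +0.9903)
n_1 = (-0.3052, +0.9523)
n_2 = (-0.7256, -0.6881)
n_3 = (+0.9473, -0.3203)
n_4 = (+0.4983, +0.8670)
  (0,1): δ = 154.22°  ·
  (0,2): δ = 38.51°  ·
  (0,3): δ = 79.32°  ·
  (0,4): δ = 158.12°  ·
  (1,2): δ = 64.29°  ·
  (1,3): δ = 53.55°  ·
  (1,4): δ = 132.34°  ·
  (2,3): δ = 62.16°  ·
  (2,4): δ = 16.63°  ✓
  (3,4): δ = 101.21°  ·
antipodal pairs: 1

count = 1; pairs: (2,4)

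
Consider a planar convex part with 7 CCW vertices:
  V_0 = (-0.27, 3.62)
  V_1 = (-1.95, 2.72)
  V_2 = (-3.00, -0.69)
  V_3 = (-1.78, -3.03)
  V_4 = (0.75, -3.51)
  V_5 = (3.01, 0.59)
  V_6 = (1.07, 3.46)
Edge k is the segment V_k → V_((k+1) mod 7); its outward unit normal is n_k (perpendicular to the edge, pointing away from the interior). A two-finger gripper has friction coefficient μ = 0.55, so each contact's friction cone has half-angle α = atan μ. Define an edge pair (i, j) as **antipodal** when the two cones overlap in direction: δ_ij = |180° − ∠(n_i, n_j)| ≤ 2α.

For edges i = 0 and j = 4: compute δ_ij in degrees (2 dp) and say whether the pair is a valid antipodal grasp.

α = atan 0.55 = 28.81°;  2α = 57.62°
edge 0: e_0 = (-1.68, -0.90);  n_0 = (-0.4722, +0.8815)
edge 4: e_4 = (+2.26, +4.10);  n_4 = (+0.8758, -0.4827)
∠(n_0, n_4) = 147.04°
δ = |180° − 147.04°| = 32.96°
32.96° ≤ 2α = 57.62°  →  valid

δ = 32.96°, valid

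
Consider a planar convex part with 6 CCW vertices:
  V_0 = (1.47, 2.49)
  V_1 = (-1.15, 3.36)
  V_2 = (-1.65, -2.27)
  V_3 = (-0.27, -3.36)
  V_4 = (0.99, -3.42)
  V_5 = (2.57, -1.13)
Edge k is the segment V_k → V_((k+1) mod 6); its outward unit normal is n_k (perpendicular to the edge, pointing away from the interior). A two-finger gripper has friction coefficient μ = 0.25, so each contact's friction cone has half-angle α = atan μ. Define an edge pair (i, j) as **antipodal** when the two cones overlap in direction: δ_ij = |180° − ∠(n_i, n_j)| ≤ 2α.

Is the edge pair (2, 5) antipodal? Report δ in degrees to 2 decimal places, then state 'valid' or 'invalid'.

δ = 34.79°, invalid

α = atan 0.25 = 14.04°;  2α = 28.07°
edge 2: e_2 = (+1.38, -1.09);  n_2 = (-0.6198, -0.7847)
edge 5: e_5 = (-1.10, +3.62);  n_5 = (+0.9568, +0.2907)
∠(n_2, n_5) = 145.21°
δ = |180° − 145.21°| = 34.79°
34.79° > 2α = 28.07°  →  invalid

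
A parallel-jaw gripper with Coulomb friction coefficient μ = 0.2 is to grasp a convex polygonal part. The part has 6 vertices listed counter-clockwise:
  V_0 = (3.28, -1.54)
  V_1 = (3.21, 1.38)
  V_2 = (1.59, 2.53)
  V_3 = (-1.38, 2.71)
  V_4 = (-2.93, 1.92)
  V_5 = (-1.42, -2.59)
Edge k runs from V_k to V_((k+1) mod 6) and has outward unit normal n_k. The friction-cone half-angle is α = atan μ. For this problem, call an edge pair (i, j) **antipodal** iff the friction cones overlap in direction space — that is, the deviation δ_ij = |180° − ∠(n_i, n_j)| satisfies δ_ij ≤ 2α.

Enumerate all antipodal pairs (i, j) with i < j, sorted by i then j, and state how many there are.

count = 3; pairs: (0,4), (2,5), (3,5)

α = atan 0.2 = 11.31°;  2α = 22.62°
n_0 = (+0.9997, +0.0240)
n_1 = (+0.5789, +0.8154)
n_2 = (+0.0605, +0.9982)
n_3 = (-0.4541, +0.8910)
n_4 = (-0.9483, -0.3175)
n_5 = (+0.2180, -0.9759)
  (0,1): δ = 126.74°  ·
  (0,2): δ = 94.84°  ·
  (0,3): δ = 64.37°  ·
  (0,4): δ = 17.14°  ✓
  (0,5): δ = 101.22°  ·
  (1,2): δ = 148.10°  ·
  (1,3): δ = 117.62°  ·
  (1,4): δ = 36.12°  ·
  (1,5): δ = 47.96°  ·
  (2,3): δ = 149.52°  ·
  (2,4): δ = 68.02°  ·
  (2,5): δ = 16.06°  ✓
  (3,4): δ = 98.50°  ·
  (3,5): δ = 14.41°  ✓
  (4,5): δ = 95.92°  ·
antipodal pairs: 3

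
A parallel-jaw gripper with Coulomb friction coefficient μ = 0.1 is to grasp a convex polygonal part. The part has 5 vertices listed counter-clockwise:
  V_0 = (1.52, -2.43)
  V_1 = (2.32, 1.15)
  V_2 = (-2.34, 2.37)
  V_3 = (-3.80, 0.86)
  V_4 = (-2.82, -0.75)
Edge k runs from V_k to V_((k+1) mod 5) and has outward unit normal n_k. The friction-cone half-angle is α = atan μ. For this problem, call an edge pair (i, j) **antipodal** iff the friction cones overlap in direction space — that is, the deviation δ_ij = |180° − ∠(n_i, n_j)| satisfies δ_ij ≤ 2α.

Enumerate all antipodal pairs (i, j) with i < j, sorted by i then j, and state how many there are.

α = atan 0.1 = 5.71°;  2α = 11.42°
n_0 = (+0.9759, -0.2181)
n_1 = (+0.2533, +0.9674)
n_2 = (-0.7189, +0.6951)
n_3 = (-0.8542, -0.5199)
n_4 = (-0.3610, -0.9326)
  (0,1): δ = 92.07°  ·
  (0,2): δ = 31.44°  ·
  (0,3): δ = 43.93°  ·
  (0,4): δ = 81.44°  ·
  (1,2): δ = 119.36°  ·
  (1,3): δ = 44.00°  ·
  (1,4): δ = 6.49°  ✓
  (2,3): δ = 104.64°  ·
  (2,4): δ = 67.13°  ·
  (3,4): δ = 142.49°  ·
antipodal pairs: 1

count = 1; pairs: (1,4)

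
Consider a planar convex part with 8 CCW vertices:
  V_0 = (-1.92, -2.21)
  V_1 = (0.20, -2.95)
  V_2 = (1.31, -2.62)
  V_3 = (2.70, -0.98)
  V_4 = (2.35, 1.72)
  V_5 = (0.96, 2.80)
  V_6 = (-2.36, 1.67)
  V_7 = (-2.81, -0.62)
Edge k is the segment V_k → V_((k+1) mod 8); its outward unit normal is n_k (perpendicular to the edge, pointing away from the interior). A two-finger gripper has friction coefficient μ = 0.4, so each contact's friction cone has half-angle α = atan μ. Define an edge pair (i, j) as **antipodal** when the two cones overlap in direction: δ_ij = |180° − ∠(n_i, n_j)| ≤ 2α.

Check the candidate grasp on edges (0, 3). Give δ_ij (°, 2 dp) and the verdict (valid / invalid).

δ = 63.37°, invalid

α = atan 0.4 = 21.80°;  2α = 43.60°
edge 0: e_0 = (+2.12, -0.74);  n_0 = (-0.3296, -0.9441)
edge 3: e_3 = (-0.35, +2.70);  n_3 = (+0.9917, +0.1286)
∠(n_0, n_3) = 116.63°
δ = |180° − 116.63°| = 63.37°
63.37° > 2α = 43.60°  →  invalid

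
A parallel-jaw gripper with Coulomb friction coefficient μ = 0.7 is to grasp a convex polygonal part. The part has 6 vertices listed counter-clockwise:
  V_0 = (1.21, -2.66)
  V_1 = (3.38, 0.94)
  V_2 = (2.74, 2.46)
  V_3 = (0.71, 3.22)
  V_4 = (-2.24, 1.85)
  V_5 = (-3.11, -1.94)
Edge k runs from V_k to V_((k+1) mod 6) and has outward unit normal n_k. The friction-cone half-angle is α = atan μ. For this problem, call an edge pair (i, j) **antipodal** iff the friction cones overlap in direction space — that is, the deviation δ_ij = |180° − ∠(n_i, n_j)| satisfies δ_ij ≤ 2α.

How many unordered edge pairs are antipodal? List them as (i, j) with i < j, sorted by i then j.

count = 6; pairs: (0,3), (0,4), (1,4), (1,5), (2,5), (3,5)

α = atan 0.7 = 34.99°;  2α = 69.98°
n_0 = (+0.8564, -0.5162)
n_1 = (+0.9216, +0.3881)
n_2 = (+0.3506, +0.9365)
n_3 = (-0.4212, +0.9070)
n_4 = (-0.9747, +0.2237)
n_5 = (-0.1644, -0.9864)
  (0,1): δ = 126.09°  ·
  (0,2): δ = 79.44°  ·
  (0,3): δ = 34.01°  ✓
  (0,4): δ = 18.15°  ✓
  (0,5): δ = 111.62°  ·
  (1,2): δ = 133.36°  ·
  (1,3): δ = 87.92°  ·
  (1,4): δ = 35.76°  ✓
  (1,5): δ = 57.70°  ✓
  (2,3): δ = 134.56°  ·
  (2,4): δ = 82.40°  ·
  (2,5): δ = 11.06°  ✓
  (3,4): δ = 127.84°  ·
  (3,5): δ = 34.37°  ✓
  (4,5): δ = 86.53°  ·
antipodal pairs: 6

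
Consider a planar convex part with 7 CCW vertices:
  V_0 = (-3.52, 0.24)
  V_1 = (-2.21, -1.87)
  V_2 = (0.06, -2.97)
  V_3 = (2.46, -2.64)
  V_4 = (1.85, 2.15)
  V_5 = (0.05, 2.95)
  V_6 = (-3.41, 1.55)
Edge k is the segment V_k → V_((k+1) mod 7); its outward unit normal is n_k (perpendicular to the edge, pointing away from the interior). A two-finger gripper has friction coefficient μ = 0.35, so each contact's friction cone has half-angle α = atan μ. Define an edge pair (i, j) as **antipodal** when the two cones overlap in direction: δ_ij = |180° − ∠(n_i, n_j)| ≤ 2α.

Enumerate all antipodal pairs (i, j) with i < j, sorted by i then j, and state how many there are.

count = 6; pairs: (0,3), (0,4), (1,4), (2,4), (2,5), (3,6)

α = atan 0.35 = 19.29°;  2α = 38.58°
n_0 = (-0.8496, -0.5275)
n_1 = (-0.4361, -0.8999)
n_2 = (+0.1362, -0.9907)
n_3 = (+0.9920, +0.1263)
n_4 = (+0.4061, +0.9138)
n_5 = (-0.3751, +0.9270)
n_6 = (-0.9965, +0.0837)
  (0,1): δ = 147.69°  ·
  (0,2): δ = 114.01°  ·
  (0,3): δ = 24.58°  ✓
  (0,4): δ = 34.20°  ✓
  (0,5): δ = 80.20°  ·
  (0,6): δ = 143.37°  ·
  (1,2): δ = 146.32°  ·
  (1,3): δ = 56.89°  ·
  (1,4): δ = 1.89°  ✓
  (1,5): δ = 47.88°  ·
  (1,6): δ = 111.05°  ·
  (2,3): δ = 90.57°  ·
  (2,4): δ = 31.79°  ✓
  (2,5): δ = 14.20°  ✓
  (2,6): δ = 77.37°  ·
  (3,4): δ = 121.22°  ·
  (3,5): δ = 75.23°  ·
  (3,6): δ = 12.06°  ✓
  (4,5): δ = 134.01°  ·
  (4,6): δ = 70.84°  ·
  (5,6): δ = 116.83°  ·
antipodal pairs: 6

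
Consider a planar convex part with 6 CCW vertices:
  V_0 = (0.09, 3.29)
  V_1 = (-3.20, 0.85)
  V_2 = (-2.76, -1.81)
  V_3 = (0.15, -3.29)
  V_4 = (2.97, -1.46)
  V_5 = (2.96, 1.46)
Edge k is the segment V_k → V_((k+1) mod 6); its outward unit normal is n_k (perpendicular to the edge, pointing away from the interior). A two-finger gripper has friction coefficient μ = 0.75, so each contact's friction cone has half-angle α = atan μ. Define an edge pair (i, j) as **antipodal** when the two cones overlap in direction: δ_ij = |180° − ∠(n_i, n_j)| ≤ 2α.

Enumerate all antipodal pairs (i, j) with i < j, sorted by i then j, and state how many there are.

α = atan 0.75 = 36.87°;  2α = 73.74°
n_0 = (-0.5957, +0.8032)
n_1 = (-0.9866, -0.1632)
n_2 = (-0.4533, -0.8913)
n_3 = (+0.5444, -0.8389)
n_4 = (+1.0000, +0.0034)
n_5 = (+0.5376, +0.8432)
  (0,1): δ = 117.17°  ·
  (0,2): δ = 63.52°  ✓
  (0,3): δ = 3.58°  ✓
  (0,4): δ = 53.63°  ✓
  (0,5): δ = 110.92°  ·
  (1,2): δ = 126.35°  ·
  (1,3): δ = 66.41°  ✓
  (1,4): δ = 9.20°  ✓
  (1,5): δ = 48.08°  ✓
  (2,3): δ = 120.06°  ·
  (2,4): δ = 62.85°  ✓
  (2,5): δ = 5.57°  ✓
  (3,4): δ = 122.78°  ·
  (3,5): δ = 65.50°  ✓
  (4,5): δ = 122.72°  ·
antipodal pairs: 9

count = 9; pairs: (0,2), (0,3), (0,4), (1,3), (1,4), (1,5), (2,4), (2,5), (3,5)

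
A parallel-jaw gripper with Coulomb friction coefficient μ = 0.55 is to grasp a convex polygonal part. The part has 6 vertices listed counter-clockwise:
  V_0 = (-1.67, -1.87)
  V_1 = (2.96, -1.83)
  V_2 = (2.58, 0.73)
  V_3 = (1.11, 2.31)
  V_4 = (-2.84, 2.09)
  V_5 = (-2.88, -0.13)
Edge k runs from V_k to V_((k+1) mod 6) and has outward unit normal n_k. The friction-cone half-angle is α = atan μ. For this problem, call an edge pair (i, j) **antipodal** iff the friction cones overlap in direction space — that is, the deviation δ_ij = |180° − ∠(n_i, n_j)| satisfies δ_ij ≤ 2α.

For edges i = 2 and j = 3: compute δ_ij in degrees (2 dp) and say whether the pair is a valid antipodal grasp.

δ = 129.75°, invalid

α = atan 0.55 = 28.81°;  2α = 57.62°
edge 2: e_2 = (-1.47, +1.58);  n_2 = (+0.7321, +0.6812)
edge 3: e_3 = (-3.95, -0.22);  n_3 = (-0.0556, +0.9985)
∠(n_2, n_3) = 50.25°
δ = |180° − 50.25°| = 129.75°
129.75° > 2α = 57.62°  →  invalid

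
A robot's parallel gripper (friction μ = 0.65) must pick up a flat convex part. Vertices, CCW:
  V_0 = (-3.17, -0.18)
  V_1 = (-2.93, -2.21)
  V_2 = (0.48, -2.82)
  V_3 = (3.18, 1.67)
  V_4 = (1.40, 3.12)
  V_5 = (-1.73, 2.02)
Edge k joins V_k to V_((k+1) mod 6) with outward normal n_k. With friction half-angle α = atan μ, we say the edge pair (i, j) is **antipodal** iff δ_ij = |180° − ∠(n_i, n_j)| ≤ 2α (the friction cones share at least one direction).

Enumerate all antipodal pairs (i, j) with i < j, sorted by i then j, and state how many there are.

count = 6; pairs: (0,2), (0,3), (1,3), (1,4), (2,4), (2,5)

α = atan 0.65 = 33.02°;  2α = 66.05°
n_0 = (-0.9931, -0.1174)
n_1 = (-0.1761, -0.9844)
n_2 = (+0.8570, -0.5153)
n_3 = (+0.6316, +0.7753)
n_4 = (-0.3316, +0.9434)
n_5 = (-0.8367, +0.5477)
  (0,1): δ = 106.88°  ·
  (0,2): δ = 37.76°  ✓
  (0,3): δ = 44.09°  ✓
  (0,4): δ = 102.62°  ·
  (0,5): δ = 140.05°  ·
  (1,2): δ = 110.88°  ·
  (1,3): δ = 29.02°  ✓
  (1,4): δ = 29.51°  ✓
  (1,5): δ = 66.94°  ·
  (2,3): δ = 98.15°  ·
  (2,4): δ = 39.62°  ✓
  (2,5): δ = 2.19°  ✓
  (3,4): δ = 121.47°  ·
  (3,5): δ = 84.04°  ·
  (4,5): δ = 142.57°  ·
antipodal pairs: 6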